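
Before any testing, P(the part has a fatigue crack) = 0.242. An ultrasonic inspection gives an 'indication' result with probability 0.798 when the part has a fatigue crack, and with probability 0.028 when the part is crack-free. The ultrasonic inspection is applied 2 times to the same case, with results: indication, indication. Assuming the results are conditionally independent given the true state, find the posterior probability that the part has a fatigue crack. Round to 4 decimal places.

Let H be the event that the part has a fatigue crack; start with P(H) = 0.242. P('indication'|H) = 0.798, P('indication'|¬H) = 0.028.
Update on result 1 ('indication'): P(H) ← 0.798·0.2420 / (0.798·0.2420 + 0.028·0.7580) = 0.19312/0.21434 = 0.9010.
Update on result 2 ('indication'): P(H) ← 0.798·0.9010 / (0.798·0.9010 + 0.028·0.0990) = 0.71898/0.72175 = 0.9962.

Posterior P(H) ≈ 0.9962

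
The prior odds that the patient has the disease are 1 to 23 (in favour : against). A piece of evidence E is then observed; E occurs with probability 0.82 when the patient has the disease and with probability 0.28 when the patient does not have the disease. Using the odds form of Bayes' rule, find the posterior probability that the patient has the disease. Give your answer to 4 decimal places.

Prior odds = 1/23 = 0.043478. In log-odds, ln(0.043478) = -3.1355.
Add log likelihood ratio: ln(2.9286) = 1.0745.
Posterior log-odds = -2.0610, so posterior odds = exp(-2.0610) = 0.12733. Converting, P(H|E) = 0.12733/1.1273 = 0.1129.

Posterior probability ≈ 0.1129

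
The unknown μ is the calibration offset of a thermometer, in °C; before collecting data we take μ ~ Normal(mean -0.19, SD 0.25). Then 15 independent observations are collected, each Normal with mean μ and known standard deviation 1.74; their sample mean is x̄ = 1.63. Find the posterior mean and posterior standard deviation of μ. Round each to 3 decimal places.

Posterior mean ≈ 0.240; posterior SD ≈ 0.218

Prior precision 1/τ₀² = 1/0.25² = 16.0000; data precision n/σ² = 15/1.74² = 4.95442.
Posterior precision = 16.0000 + 4.95442 = 20.9544, giving posterior SD = 1/√20.9544 = 0.218.
Posterior mean = (16.0000·-0.19 + 4.95442·1.63) / 20.9544 = 0.240.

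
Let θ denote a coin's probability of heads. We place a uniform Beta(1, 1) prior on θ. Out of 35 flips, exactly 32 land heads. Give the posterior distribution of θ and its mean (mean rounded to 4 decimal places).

Posterior: Beta(33, 4); mean ≈ 0.8919

The binomial likelihood is conjugate to the Beta prior: with 32 successes and 3 failures, the posterior is Beta(1+32, 1+3) = Beta(33, 4).
E[θ | data] = 33/(33+4) = 0.8919.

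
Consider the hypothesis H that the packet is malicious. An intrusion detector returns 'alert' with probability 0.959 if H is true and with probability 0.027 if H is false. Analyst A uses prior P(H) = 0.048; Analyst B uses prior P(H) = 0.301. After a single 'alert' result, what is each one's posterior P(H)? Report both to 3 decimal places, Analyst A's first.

Analyst A: 0.642; Analyst B: 0.939

P('+'|H) = 0.959, P('+'|¬H) = 0.027.
Analyst A: numerator 0.959·0.048 = 0.046032; evidence = 0.046032+0.027·0.952 = 0.071736; posterior = 0.642.
Analyst B: numerator 0.959·0.301 = 0.28866; evidence = 0.28866+0.027·0.699 = 0.30753; posterior = 0.939.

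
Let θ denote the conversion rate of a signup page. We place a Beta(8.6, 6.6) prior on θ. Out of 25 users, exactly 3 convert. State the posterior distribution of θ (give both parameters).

Observing 3 successes and 22 failures updates Beta(8.6, 6.6) by adding the success and failure counts to the two shape parameters: α = 8.6+3 = 11.6, β = 6.6+22 = 28.6.

Posterior: Beta(11.6, 28.6)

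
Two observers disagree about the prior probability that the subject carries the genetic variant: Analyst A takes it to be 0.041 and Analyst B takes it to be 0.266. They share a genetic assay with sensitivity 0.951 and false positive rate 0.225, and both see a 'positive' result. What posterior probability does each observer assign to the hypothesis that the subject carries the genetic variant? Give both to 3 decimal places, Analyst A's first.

The likelihood ratio for a 'positive' result is 0.951/0.225 = 4.2267.
Analyst A: prior odds 0.041/0.959 = 0.042753; posterior odds 0.18070; posterior probability 0.153.
Analyst B: prior odds 0.266/0.734 = 0.36240; posterior odds 1.5317; posterior probability 0.605.

Analyst A: 0.153; Analyst B: 0.605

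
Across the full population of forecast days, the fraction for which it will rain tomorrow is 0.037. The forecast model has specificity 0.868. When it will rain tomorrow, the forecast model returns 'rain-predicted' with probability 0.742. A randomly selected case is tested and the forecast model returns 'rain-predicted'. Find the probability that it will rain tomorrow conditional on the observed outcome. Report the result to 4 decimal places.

P(H | E) ≈ 0.1776

Write H for 'it will rain tomorrow'. Prior odds H:¬H = 0.037/0.963 = 0.038422. For the 'rain-predicted' outcome, the likelihood ratio is 0.742/0.132 = 5.6212.
Posterior odds = 0.038422 × 5.6212 = 0.21598, so P(H|E) = 0.21598/(1+0.21598) = 0.1776.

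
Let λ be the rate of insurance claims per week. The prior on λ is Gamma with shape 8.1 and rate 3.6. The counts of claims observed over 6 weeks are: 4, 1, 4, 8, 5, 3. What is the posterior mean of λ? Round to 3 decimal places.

The Poisson likelihood adds the total count to the shape and the number of exposure periods to the rate. Here ∑xᵢ = 25 and n = 6, so shape 8.1→33.1 and rate 3.6→9.6.
E[λ | data] = 33.1/9.6 = 3.448.

Posterior mean ≈ 3.448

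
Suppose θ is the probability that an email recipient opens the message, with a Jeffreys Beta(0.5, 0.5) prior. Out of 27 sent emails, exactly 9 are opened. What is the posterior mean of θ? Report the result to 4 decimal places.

The binomial likelihood is conjugate to the Beta prior: with 9 successes and 18 failures, the posterior is Beta(0.5+9, 0.5+18) = Beta(9.5, 18.5).
Posterior mean = α/(α+β) = 9.5/28 = 0.3393.

Posterior mean ≈ 0.3393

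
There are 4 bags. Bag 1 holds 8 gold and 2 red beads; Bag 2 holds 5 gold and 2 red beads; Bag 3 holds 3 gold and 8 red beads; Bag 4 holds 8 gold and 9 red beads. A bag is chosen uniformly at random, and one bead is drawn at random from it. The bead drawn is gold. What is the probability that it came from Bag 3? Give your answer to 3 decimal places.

P(gold|Bag 1) = 0.8; P(gold|Bag 2) = 0.7143; P(gold|Bag 3) = 0.2727; P(gold|Bag 4) = 0.4706.
Prior × likelihood for each source: 0.25·0.8=0.2000, 0.25·0.7143=0.1786, 0.25·0.2727=0.06818, 0.25·0.4706=0.1176. Summing gives P(gold) = 0.56440.
P(Bag 3 | gold) = 0.06818 / 0.56440 = 0.121.

Posterior probability ≈ 0.121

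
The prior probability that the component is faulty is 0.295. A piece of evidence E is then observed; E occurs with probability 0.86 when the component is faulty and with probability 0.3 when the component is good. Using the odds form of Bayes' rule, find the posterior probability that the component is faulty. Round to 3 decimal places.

Prior odds = 0.295/(1−0.295) = 0.41844.
Likelihood ratio for E = 0.86/0.3 = 2.8667.
Posterior odds = prior odds × LR = 1.1995.
Posterior probability = odds/(1+odds) = 1.1995/2.1995 = 0.545.

Posterior probability ≈ 0.545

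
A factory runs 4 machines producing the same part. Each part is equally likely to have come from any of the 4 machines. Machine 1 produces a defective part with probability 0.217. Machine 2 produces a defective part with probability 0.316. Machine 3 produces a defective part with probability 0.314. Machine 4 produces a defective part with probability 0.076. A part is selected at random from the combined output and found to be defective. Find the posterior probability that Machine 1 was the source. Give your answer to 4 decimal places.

P(defective|M1) = 0.217; P(defective|M2) = 0.316; P(defective|M3) = 0.314; P(defective|M4) = 0.076.
Prior × likelihood for each source: 0.25·0.217=0.05425, 0.25·0.316=0.07900, 0.25·0.314=0.07850, 0.25·0.076=0.01900. Summing gives P(defective) = 0.23075.
P(Machine 1 | defective) = 0.05425 / 0.23075 = 0.2351.

Posterior probability ≈ 0.2351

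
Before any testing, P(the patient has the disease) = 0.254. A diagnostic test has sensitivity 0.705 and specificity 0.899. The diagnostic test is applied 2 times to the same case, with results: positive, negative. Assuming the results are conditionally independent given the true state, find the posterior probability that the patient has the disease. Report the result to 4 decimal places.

Posterior P(H) ≈ 0.4382

With H the event that the patient has the disease, the joint likelihood of the observed sequence is P(data|H) = 0.705·0.295 = 0.20797 and P(data|¬H) = 0.101·0.899 = 0.090799.
Bayes: P(H|data) = 0.254·0.20797 / (0.254·0.20797 + 0.746·0.090799) = 0.052826/0.12056 = 0.4382.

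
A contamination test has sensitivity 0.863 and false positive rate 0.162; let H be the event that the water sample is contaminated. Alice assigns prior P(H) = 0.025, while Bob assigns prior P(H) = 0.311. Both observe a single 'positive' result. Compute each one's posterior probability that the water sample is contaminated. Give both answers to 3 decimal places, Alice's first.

Alice: 0.120; Bob: 0.706

P('+'|H) = 0.863, P('+'|¬H) = 0.162.
Alice: numerator 0.863·0.025 = 0.021575; evidence = 0.021575+0.162·0.975 = 0.17953; posterior = 0.120.
Bob: numerator 0.863·0.311 = 0.26839; evidence = 0.26839+0.162·0.689 = 0.38001; posterior = 0.706.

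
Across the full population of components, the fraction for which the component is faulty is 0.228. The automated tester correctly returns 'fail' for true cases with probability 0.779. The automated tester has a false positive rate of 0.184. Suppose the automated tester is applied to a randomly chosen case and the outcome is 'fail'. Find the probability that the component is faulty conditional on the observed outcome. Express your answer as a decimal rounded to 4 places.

P(H | E) ≈ 0.5556

Let H be the event that the component is faulty. P(H) = 0.228, so P(¬H) = 0.772. With E the 'fail' result, P(E|H) = 0.779 and P(E|¬H) = 0.184.
P(E) = 0.779·0.228 + 0.184·0.772 = 0.17761 + 0.14205 = 0.31966.
By Bayes' theorem, P(H|E) = 0.17761 / 0.31966 = 0.5556.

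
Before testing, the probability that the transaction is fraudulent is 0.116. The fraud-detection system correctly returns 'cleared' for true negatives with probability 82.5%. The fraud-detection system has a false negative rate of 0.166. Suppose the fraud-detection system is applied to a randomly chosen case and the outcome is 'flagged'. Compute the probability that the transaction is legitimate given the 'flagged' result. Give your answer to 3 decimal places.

Let H be the event that the transaction is fraudulent. P(H) = 0.116, so P(¬H) = 0.884. With E the 'flagged' result, P(E|H) = 0.834 and P(E|¬H) = 0.175.
P(E) = 0.834·0.116 + 0.175·0.884 = 0.096744 + 0.15470 = 0.25144.
By Bayes' theorem, P(H|E) = 0.096744 / 0.25144 = 0.385. Hence P(¬H|E) = 1 − 0.385 = 0.615.

P(¬H | E) ≈ 0.615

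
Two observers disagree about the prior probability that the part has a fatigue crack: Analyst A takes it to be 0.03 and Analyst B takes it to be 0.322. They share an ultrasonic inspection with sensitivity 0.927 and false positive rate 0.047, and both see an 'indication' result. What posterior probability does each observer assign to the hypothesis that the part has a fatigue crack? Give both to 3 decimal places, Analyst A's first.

The likelihood ratio for an 'indication' result is 0.927/0.047 = 19.723.
Analyst A: prior odds 0.03/0.97 = 0.030928; posterior odds 0.61000; posterior probability 0.379.
Analyst B: prior odds 0.322/0.678 = 0.47493; posterior odds 9.3672; posterior probability 0.904.

Analyst A: 0.379; Analyst B: 0.904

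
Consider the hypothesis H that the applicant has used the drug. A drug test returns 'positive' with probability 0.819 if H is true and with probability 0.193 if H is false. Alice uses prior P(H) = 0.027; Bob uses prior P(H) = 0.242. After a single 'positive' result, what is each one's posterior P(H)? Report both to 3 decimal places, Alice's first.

P('+'|H) = 0.819, P('+'|¬H) = 0.193.
Alice: numerator 0.819·0.027 = 0.022113; evidence = 0.022113+0.193·0.973 = 0.20990; posterior = 0.105.
Bob: numerator 0.819·0.242 = 0.19820; evidence = 0.19820+0.193·0.758 = 0.34449; posterior = 0.575.

Alice: 0.105; Bob: 0.575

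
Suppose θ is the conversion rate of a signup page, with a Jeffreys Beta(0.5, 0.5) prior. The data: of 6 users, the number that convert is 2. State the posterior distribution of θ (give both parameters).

Observing 2 successes and 4 failures updates Beta(0.5, 0.5) by adding the success and failure counts to the two shape parameters: α = 0.5+2 = 2.5, β = 0.5+4 = 4.5.

Posterior: Beta(2.5, 4.5)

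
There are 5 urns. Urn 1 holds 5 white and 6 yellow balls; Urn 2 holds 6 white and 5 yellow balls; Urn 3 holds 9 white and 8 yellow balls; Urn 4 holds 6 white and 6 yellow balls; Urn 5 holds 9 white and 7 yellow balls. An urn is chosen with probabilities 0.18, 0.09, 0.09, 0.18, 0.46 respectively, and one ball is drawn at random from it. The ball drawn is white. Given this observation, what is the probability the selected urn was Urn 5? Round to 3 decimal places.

Posterior probability ≈ 0.491

P(white|Urn 1) = 0.4545; P(white|Urn 2) = 0.5455; P(white|Urn 3) = 0.5294; P(white|Urn 4) = 0.5; P(white|Urn 5) = 0.5625.
Prior × likelihood for each source: 0.18·0.4545=0.08182, 0.09·0.5455=0.04909, 0.09·0.5294=0.04765, 0.18·0.5=0.09000, 0.46·0.5625=0.2588. Summing gives P(white) = 0.52731.
P(Urn 5 | white) = 0.2588 / 0.52731 = 0.491.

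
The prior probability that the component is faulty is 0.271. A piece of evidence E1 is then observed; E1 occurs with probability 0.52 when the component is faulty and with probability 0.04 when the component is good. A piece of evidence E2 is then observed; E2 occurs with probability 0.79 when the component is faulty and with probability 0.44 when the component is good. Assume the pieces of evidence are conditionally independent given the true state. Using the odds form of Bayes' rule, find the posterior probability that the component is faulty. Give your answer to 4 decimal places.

Posterior probability ≈ 0.8967

Prior odds = 0.271/(1−0.271) = 0.37174. In log-odds, ln(0.37174) = -0.98955.
Add log likelihood ratios: ln(13.000) + ln(1.7955) = 3.1502.
Posterior log-odds = 2.1607, so posterior odds = exp(2.1607) = 8.6768. Converting, P(H|E) = 8.6768/9.6768 = 0.8967.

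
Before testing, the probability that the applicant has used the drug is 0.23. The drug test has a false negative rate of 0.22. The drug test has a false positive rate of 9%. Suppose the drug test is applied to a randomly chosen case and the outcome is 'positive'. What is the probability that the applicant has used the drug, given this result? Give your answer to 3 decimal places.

Write H for 'the applicant has used the drug'. Prior odds H:¬H = 0.23/0.77 = 0.29870. For the 'positive' outcome, the likelihood ratio is 0.78/0.09 = 8.6667.
Posterior odds = 0.29870 × 8.6667 = 2.5887, so P(H|E) = 2.5887/(1+2.5887) = 0.721.

P(H | E) ≈ 0.721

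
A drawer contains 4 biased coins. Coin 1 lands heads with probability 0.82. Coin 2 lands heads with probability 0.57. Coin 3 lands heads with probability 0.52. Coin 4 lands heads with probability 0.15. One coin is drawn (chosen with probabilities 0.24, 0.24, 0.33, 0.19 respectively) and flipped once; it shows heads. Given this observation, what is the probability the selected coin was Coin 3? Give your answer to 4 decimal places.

Posterior probability ≈ 0.3215

P(heads|C1) = 0.82; P(heads|C2) = 0.57; P(heads|C3) = 0.52; P(heads|C4) = 0.15.
Prior × likelihood for each source: 0.24·0.82=0.1968, 0.24·0.57=0.1368, 0.33·0.52=0.1716, 0.19·0.15=0.02850. Summing gives P(heads) = 0.53370.
P(Coin 3 | heads) = 0.1716 / 0.53370 = 0.3215.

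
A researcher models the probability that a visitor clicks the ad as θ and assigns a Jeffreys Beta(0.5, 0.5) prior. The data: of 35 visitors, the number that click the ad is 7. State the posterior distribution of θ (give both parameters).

Posterior: Beta(7.5, 28.5)

Observing 7 successes and 28 failures updates Beta(0.5, 0.5) by adding the success and failure counts to the two shape parameters: α = 0.5+7 = 7.5, β = 0.5+28 = 28.5.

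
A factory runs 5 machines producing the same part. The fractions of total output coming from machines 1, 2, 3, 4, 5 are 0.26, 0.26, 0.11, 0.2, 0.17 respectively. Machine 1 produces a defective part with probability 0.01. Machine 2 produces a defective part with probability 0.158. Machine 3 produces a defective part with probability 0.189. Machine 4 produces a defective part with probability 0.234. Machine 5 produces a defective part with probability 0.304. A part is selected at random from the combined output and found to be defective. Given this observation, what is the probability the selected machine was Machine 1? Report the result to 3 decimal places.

P(defective|M1) = 0.01; P(defective|M2) = 0.158; P(defective|M3) = 0.189; P(defective|M4) = 0.234; P(defective|M5) = 0.304.
Prior × likelihood for each source: 0.26·0.01=0.002600, 0.26·0.158=0.04108, 0.11·0.189=0.02079, 0.2·0.234=0.04680, 0.17·0.304=0.05168. Summing gives P(defective) = 0.16295.
P(Machine 1 | defective) = 0.002600 / 0.16295 = 0.016.

Posterior probability ≈ 0.016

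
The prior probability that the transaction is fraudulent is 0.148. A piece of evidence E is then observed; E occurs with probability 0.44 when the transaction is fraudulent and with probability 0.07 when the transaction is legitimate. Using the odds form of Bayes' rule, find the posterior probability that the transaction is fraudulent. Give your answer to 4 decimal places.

Posterior probability ≈ 0.5220

Prior odds = 0.148/(1−0.148) = 0.17371. In log-odds, ln(0.17371) = -1.7504.
Add log likelihood ratio: ln(6.2857) = 1.8383.
Posterior log-odds = 0.087905, so posterior odds = exp(0.087905) = 1.0919. Converting, P(H|E) = 1.0919/2.0919 = 0.5220.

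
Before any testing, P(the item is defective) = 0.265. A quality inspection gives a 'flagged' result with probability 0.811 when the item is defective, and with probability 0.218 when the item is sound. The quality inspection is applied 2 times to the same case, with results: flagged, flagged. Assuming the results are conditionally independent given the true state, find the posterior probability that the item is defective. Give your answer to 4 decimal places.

Let H be the event that the item is defective; start with P(H) = 0.265. P('flagged'|H) = 0.811, P('flagged'|¬H) = 0.218.
Update on result 1 ('flagged'): P(H) ← 0.811·0.2650 / (0.811·0.2650 + 0.218·0.7350) = 0.21492/0.37515 = 0.5729.
Update on result 2 ('flagged'): P(H) ← 0.811·0.5729 / (0.811·0.5729 + 0.218·0.4271) = 0.46461/0.55772 = 0.8331.

Posterior P(H) ≈ 0.8331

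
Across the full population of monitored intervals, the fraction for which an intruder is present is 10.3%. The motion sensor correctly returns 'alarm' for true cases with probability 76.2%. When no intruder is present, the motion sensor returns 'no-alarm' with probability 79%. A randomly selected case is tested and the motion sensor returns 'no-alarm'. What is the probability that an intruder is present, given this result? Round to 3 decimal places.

P(H | E) ≈ 0.033

Write H for 'an intruder is present'. Prior odds H:¬H = 0.103/0.897 = 0.11483. For the 'no-alarm' outcome, the likelihood ratio is 0.238/0.79 = 0.30127.
Posterior odds = 0.11483 × 0.30127 = 0.034594, so P(H|E) = 0.034594/(1+0.034594) = 0.033.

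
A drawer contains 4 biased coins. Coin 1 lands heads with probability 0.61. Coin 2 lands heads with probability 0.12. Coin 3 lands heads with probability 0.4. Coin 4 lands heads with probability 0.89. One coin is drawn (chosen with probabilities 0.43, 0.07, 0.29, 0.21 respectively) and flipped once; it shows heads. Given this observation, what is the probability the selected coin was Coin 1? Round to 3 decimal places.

Posterior probability ≈ 0.457

Tabulate prior·likelihood by source: [1] prior 0.43, lik 0.61, product 0.2623; [2] prior 0.07, lik 0.12, product 0.008400; [3] prior 0.29, lik 0.4, product 0.1160; [4] prior 0.21, lik 0.89, product 0.1869.
Normalizing constant = 0.57360; the posterior for Coin 1 is its product over the sum, 0.2623/0.57360 = 0.457.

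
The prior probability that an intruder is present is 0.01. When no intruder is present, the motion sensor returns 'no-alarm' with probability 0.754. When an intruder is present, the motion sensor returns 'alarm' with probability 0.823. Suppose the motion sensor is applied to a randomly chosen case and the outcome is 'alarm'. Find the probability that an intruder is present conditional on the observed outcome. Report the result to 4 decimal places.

P(H | E) ≈ 0.0327

Let H be the event that an intruder is present. P(H) = 0.01, so P(¬H) = 0.99. With E the 'alarm' result, P(E|H) = 0.823 and P(E|¬H) = 0.246.
P(E) = 0.823·0.01 + 0.246·0.99 = 0.0082300 + 0.24354 = 0.25177.
By Bayes' theorem, P(H|E) = 0.0082300 / 0.25177 = 0.0327.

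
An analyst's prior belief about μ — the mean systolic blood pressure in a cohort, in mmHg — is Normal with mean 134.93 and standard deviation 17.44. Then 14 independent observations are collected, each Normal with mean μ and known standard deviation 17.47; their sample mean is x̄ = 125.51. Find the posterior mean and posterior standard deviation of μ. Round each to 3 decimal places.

Posterior mean ≈ 126.140; posterior SD ≈ 4.510

With known σ, the Normal prior is conjugate. Weight on the data is w = (n/σ²)/(n/σ² + 1/τ₀²) = 0.0458714/(0.0458714+0.00328781) = 0.93312.
Posterior mean = w·x̄ + (1−w)·μ₀ = 0.93312·125.51 + 0.066881·134.93 = 126.140. Posterior variance = 1/(0.0458714+0.00328781) = 20.3421, so SD = 4.510.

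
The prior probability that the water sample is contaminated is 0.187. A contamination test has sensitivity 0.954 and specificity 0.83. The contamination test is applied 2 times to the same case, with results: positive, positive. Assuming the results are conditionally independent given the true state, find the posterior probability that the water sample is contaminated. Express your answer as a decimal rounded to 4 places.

With H the event that the water sample is contaminated, the joint likelihood of the observed sequence is P(data|H) = 0.954·0.954 = 0.91012 and P(data|¬H) = 0.17·0.17 = 0.028900.
Bayes: P(H|data) = 0.187·0.91012 / (0.187·0.91012 + 0.813·0.028900) = 0.17019/0.19369 = 0.8787.

Posterior P(H) ≈ 0.8787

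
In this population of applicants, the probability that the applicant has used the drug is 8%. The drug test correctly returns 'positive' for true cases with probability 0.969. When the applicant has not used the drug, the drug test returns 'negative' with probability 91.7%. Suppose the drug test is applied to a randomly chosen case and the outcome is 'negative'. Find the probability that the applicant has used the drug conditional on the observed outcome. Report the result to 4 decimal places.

Write H for 'the applicant has used the drug'. Prior odds H:¬H = 0.08/0.92 = 0.086957. For the 'negative' outcome, the likelihood ratio is 0.031/0.917 = 0.033806.
Posterior odds = 0.086957 × 0.033806 = 0.0029396, so P(H|E) = 0.0029396/(1+0.0029396) = 0.0029.

P(H | E) ≈ 0.0029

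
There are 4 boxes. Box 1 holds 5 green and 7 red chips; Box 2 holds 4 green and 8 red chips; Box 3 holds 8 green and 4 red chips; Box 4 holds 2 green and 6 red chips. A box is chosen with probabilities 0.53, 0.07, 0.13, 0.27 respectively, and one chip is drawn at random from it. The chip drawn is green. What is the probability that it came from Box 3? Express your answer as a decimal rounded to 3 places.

Tabulate prior·likelihood by source: [1] prior 0.53, lik 0.4167, product 0.2208; [2] prior 0.07, lik 0.3333, product 0.02333; [3] prior 0.13, lik 0.6667, product 0.08667; [4] prior 0.27, lik 0.25, product 0.06750.
Normalizing constant = 0.39833; the posterior for Box 3 is its product over the sum, 0.08667/0.39833 = 0.218.

Posterior probability ≈ 0.218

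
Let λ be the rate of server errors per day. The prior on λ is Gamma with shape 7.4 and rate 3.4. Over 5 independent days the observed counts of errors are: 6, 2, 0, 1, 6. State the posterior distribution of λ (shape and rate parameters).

Total count ∑xᵢ = 15 over n = 5 days.
Gamma is conjugate to the Poisson likelihood: posterior is Gamma(shape = 7.4+15 = 22.4, rate = 3.4+5 = 8.4).

Posterior: Gamma(shape=22.4, rate=8.4)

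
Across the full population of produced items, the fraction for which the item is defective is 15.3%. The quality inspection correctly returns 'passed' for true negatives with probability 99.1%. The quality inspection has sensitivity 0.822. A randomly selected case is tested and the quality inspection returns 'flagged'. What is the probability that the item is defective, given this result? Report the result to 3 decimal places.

Let H be the event that the item is defective. P(H) = 0.153, so P(¬H) = 0.847. With E the 'flagged' result, P(E|H) = 0.822 and P(E|¬H) = 0.009.
P(E) = 0.822·0.153 + 0.009·0.847 = 0.12577 + 0.0076230 = 0.13339.
By Bayes' theorem, P(H|E) = 0.12577 / 0.13339 = 0.943.

P(H | E) ≈ 0.943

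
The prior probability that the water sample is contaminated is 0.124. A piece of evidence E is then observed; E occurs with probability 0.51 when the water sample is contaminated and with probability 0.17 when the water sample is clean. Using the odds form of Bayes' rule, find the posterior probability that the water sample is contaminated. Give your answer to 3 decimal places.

Posterior probability ≈ 0.298

Prior odds = 0.124/(1−0.124) = 0.14155.
Likelihood ratio for E = 0.51/0.17 = 3.0000.
Posterior odds = prior odds × LR = 0.42466.
Posterior probability = odds/(1+odds) = 0.42466/1.4247 = 0.298.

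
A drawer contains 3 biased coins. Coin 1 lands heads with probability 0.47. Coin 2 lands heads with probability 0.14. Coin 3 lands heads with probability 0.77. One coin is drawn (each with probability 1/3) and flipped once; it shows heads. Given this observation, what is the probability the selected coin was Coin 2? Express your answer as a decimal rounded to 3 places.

Posterior probability ≈ 0.101

Tabulate prior·likelihood by source: [1] prior 0.333333, lik 0.47, product 0.1567; [2] prior 0.333333, lik 0.14, product 0.04667; [3] prior 0.333333, lik 0.77, product 0.2567.
Normalizing constant = 0.46000; the posterior for Coin 2 is its product over the sum, 0.04667/0.46000 = 0.101.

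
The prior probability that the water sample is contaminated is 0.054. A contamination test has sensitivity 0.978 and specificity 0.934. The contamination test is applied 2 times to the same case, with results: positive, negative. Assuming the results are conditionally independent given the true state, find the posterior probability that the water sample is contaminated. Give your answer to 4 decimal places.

Posterior P(H) ≈ 0.0195

Let H be the event that the water sample is contaminated; start with P(H) = 0.054. P('positive'|H) = 0.978, P('positive'|¬H) = 0.066.
Update on result 1 ('positive'): P(H) ← 0.978·0.0540 / (0.978·0.0540 + 0.066·0.9460) = 0.052812/0.11525 = 0.4582.
Update on result 2 ('negative'): P(H) ← 0.022·0.4582 / (0.022·0.4582 + 0.934·0.5418) = 0.010081/0.51608 = 0.0195.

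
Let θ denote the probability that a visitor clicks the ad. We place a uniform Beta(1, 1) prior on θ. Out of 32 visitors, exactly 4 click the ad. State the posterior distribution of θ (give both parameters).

Posterior: Beta(5, 29)

Observing 4 successes and 28 failures updates Beta(1, 1) by adding the success and failure counts to the two shape parameters: α = 1+4 = 5, β = 1+28 = 29.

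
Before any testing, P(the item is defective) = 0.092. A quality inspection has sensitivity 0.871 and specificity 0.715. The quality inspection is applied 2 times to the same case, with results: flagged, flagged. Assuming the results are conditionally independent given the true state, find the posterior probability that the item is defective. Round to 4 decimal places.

With H the event that the item is defective, the joint likelihood of the observed sequence is P(data|H) = 0.871·0.871 = 0.75864 and P(data|¬H) = 0.285·0.285 = 0.081225.
Bayes: P(H|data) = 0.092·0.75864 / (0.092·0.75864 + 0.908·0.081225) = 0.069795/0.14355 = 0.4862.

Posterior P(H) ≈ 0.4862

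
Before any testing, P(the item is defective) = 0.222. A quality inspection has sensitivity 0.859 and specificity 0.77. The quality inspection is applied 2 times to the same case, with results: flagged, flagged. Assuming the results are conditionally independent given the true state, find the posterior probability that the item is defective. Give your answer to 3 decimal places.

Posterior P(H) ≈ 0.799

Let H be the event that the item is defective; start with P(H) = 0.222. P('flagged'|H) = 0.859, P('flagged'|¬H) = 0.23.
Update on result 1 ('flagged'): P(H) ← 0.859·0.2220 / (0.859·0.2220 + 0.23·0.7780) = 0.19070/0.36964 = 0.5159.
Update on result 2 ('flagged'): P(H) ← 0.859·0.5159 / (0.859·0.5159 + 0.23·0.4841) = 0.44316/0.55450 = 0.7992.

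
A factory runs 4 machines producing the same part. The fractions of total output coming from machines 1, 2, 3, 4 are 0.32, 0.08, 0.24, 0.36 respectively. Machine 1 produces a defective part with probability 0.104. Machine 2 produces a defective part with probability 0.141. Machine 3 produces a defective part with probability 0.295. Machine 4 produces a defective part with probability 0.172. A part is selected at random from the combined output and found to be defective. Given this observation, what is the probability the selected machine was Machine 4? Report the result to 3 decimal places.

Tabulate prior·likelihood by source: [1] prior 0.32, lik 0.104, product 0.03328; [2] prior 0.08, lik 0.141, product 0.01128; [3] prior 0.24, lik 0.295, product 0.07080; [4] prior 0.36, lik 0.172, product 0.06192.
Normalizing constant = 0.17728; the posterior for Machine 4 is its product over the sum, 0.06192/0.17728 = 0.349.

Posterior probability ≈ 0.349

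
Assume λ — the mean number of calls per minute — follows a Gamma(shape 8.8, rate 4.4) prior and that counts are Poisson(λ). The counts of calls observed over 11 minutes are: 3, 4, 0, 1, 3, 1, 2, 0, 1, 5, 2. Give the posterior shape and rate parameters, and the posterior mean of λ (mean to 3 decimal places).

Posterior: Gamma(shape=30.8, rate=15.4); mean ≈ 2.000

Total count ∑xᵢ = 22 over n = 11 minutes.
Gamma is conjugate to the Poisson likelihood: posterior is Gamma(shape = 8.8+22 = 30.8, rate = 4.4+11 = 15.4).
E[λ | data] = 30.8/15.4 = 2.000.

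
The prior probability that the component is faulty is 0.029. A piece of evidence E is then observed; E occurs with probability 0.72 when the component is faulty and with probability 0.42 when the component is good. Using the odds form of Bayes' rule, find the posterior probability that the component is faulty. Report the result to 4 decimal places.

Posterior probability ≈ 0.0487

Prior odds = 0.029/(1−0.029) = 0.029866.
Likelihood ratio for E = 0.72/0.42 = 1.7143.
Posterior odds = prior odds × LR = 0.051199.
Posterior probability = odds/(1+odds) = 0.051199/1.0512 = 0.0487.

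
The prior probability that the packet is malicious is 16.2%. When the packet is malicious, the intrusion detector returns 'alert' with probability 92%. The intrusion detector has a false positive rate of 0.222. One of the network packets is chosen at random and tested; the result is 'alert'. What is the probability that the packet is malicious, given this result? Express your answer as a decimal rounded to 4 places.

P(H | E) ≈ 0.4448

Let H be the event that the packet is malicious. P(H) = 0.162, so P(¬H) = 0.838. With E the 'alert' result, P(E|H) = 0.92 and P(E|¬H) = 0.222.
P(E) = 0.92·0.162 + 0.222·0.838 = 0.14904 + 0.18604 = 0.33508.
By Bayes' theorem, P(H|E) = 0.14904 / 0.33508 = 0.4448.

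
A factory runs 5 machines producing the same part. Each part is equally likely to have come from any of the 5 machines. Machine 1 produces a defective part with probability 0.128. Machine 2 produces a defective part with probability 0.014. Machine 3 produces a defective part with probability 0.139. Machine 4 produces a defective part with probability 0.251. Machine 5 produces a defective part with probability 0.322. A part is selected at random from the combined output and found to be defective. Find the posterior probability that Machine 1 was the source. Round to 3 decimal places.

Posterior probability ≈ 0.150

Tabulate prior·likelihood by source: [1] prior 0.2, lik 0.128, product 0.02560; [2] prior 0.2, lik 0.014, product 0.002800; [3] prior 0.2, lik 0.139, product 0.02780; [4] prior 0.2, lik 0.251, product 0.05020; [5] prior 0.2, lik 0.322, product 0.06440.
Normalizing constant = 0.17080; the posterior for Machine 1 is its product over the sum, 0.02560/0.17080 = 0.150.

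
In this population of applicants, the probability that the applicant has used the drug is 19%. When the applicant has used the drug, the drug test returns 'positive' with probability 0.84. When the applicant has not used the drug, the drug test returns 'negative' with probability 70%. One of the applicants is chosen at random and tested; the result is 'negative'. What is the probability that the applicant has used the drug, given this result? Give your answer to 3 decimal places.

P(H | E) ≈ 0.051

Let H be the event that the applicant has used the drug. P(H) = 0.19, so P(¬H) = 0.81. With E the 'negative' result, P(E|H) = 0.16 and P(E|¬H) = 0.7.
P(E) = 0.16·0.19 + 0.7·0.81 = 0.030400 + 0.56700 = 0.59740.
By Bayes' theorem, P(H|E) = 0.030400 / 0.59740 = 0.051.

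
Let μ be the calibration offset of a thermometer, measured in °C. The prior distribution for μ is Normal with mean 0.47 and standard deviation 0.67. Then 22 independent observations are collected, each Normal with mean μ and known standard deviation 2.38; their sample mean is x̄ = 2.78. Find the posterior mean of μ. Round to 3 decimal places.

Posterior mean ≈ 1.938

With known σ, the Normal prior is conjugate. Weight on the data is w = (n/σ²)/(n/σ² + 1/τ₀²) = 3.88391/(3.88391+2.22767) = 0.63550.
Posterior mean = w·x̄ + (1−w)·μ₀ = 0.63550·2.78 + 0.36450·0.47 = 1.938.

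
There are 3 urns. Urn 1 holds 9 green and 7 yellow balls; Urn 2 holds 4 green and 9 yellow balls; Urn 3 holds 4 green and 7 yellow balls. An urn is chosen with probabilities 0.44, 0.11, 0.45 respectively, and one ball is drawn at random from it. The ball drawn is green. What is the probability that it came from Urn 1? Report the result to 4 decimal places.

P(green|Urn 1) = 0.5625; P(green|Urn 2) = 0.3077; P(green|Urn 3) = 0.3636.
Prior × likelihood for each source: 0.44·0.5625=0.2475, 0.11·0.3077=0.03385, 0.45·0.3636=0.1636. Summing gives P(green) = 0.44498.
P(Urn 1 | green) = 0.2475 / 0.44498 = 0.5562.

Posterior probability ≈ 0.5562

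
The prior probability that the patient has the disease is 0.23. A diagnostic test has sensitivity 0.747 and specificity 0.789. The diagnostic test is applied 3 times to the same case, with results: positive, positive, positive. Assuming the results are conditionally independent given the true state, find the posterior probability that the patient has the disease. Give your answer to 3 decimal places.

Posterior P(H) ≈ 0.930

With H the event that the patient has the disease, the joint likelihood of the observed sequence is P(data|H) = 0.747·0.747·0.747 = 0.41683 and P(data|¬H) = 0.211·0.211·0.211 = 0.0093939.
Bayes: P(H|data) = 0.23·0.41683 / (0.23·0.41683 + 0.77·0.0093939) = 0.095872/0.10310 = 0.9298.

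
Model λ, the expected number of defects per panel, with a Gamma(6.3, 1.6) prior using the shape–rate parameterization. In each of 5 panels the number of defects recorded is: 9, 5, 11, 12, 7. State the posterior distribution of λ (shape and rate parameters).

Posterior: Gamma(shape=50.3, rate=6.6)

The Poisson likelihood adds the total count to the shape and the number of exposure periods to the rate. Here ∑xᵢ = 44 and n = 5, so shape 6.3→50.3 and rate 1.6→6.6.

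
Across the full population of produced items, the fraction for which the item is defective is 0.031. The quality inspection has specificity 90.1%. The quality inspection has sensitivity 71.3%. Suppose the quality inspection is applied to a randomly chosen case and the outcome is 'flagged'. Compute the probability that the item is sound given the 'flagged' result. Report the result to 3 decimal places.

Let H be the event that the item is defective. P(H) = 0.031, so P(¬H) = 0.969. With E the 'flagged' result, P(E|H) = 0.713 and P(E|¬H) = 0.099.
P(E) = 0.713·0.031 + 0.099·0.969 = 0.022103 + 0.095931 = 0.11803.
By Bayes' theorem, P(H|E) = 0.022103 / 0.11803 = 0.187. Hence P(¬H|E) = 1 − 0.187 = 0.813.

P(¬H | E) ≈ 0.813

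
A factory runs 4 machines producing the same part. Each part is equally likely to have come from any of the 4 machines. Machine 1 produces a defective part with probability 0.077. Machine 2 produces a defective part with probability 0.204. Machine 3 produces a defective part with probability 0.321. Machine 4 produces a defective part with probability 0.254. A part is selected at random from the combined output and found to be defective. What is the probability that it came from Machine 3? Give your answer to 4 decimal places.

Posterior probability ≈ 0.3750

Tabulate prior·likelihood by source: [1] prior 0.25, lik 0.077, product 0.01925; [2] prior 0.25, lik 0.204, product 0.05100; [3] prior 0.25, lik 0.321, product 0.08025; [4] prior 0.25, lik 0.254, product 0.06350.
Normalizing constant = 0.21400; the posterior for Machine 3 is its product over the sum, 0.08025/0.21400 = 0.3750.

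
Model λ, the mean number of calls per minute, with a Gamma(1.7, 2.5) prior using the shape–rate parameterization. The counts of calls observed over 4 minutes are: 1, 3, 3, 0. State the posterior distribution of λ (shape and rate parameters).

The Poisson likelihood adds the total count to the shape and the number of exposure periods to the rate. Here ∑xᵢ = 7 and n = 4, so shape 1.7→8.7 and rate 2.5→6.5.

Posterior: Gamma(shape=8.7, rate=6.5)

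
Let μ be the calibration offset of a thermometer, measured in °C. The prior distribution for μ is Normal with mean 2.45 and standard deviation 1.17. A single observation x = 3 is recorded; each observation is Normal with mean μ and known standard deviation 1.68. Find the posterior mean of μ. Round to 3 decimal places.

Prior precision 1/τ₀² = 1/1.17² = 0.730514; data precision n/σ² = 1/1.68² = 0.354308.
Posterior precision = 0.730514 + 0.354308 = 1.08482.
Posterior mean = (0.730514·2.45 + 0.354308·3) / 1.08482 = 2.630.

Posterior mean ≈ 2.630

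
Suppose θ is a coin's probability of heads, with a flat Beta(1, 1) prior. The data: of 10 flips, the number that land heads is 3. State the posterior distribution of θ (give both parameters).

Posterior: Beta(4, 8)

The binomial likelihood is conjugate to the Beta prior: with 3 successes and 7 failures, the posterior is Beta(1+3, 1+7) = Beta(4, 8).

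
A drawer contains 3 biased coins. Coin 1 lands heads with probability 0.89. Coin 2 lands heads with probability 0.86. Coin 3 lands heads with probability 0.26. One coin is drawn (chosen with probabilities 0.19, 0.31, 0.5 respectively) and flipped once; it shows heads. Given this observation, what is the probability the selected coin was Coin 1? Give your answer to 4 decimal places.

Posterior probability ≈ 0.2989

P(heads|C1) = 0.89; P(heads|C2) = 0.86; P(heads|C3) = 0.26.
Prior × likelihood for each source: 0.19·0.89=0.1691, 0.31·0.86=0.2666, 0.5·0.26=0.1300. Summing gives P(heads) = 0.56570.
P(Coin 1 | heads) = 0.1691 / 0.56570 = 0.2989.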